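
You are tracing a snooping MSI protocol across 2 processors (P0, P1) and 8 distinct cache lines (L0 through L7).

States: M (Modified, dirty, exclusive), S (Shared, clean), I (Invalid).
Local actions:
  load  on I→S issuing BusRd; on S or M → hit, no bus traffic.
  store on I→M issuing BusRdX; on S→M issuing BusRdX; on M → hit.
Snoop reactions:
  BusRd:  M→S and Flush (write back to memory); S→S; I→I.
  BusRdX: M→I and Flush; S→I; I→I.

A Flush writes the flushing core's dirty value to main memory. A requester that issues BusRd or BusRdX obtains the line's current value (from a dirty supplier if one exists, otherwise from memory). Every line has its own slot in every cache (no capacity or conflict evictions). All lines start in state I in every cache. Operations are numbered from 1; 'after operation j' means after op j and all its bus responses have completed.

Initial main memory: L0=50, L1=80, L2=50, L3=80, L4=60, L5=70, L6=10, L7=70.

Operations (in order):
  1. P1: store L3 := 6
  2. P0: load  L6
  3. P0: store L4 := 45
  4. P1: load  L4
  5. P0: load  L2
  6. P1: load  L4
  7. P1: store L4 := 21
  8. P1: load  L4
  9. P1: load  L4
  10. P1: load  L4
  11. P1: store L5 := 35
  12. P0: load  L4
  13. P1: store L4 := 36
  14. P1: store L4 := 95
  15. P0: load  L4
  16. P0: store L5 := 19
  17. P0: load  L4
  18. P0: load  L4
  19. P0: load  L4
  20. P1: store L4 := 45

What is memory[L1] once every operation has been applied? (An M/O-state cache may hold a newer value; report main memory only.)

step 1: P1: store L3 := 6  ⟶  IM  (L3)  txn=BusRdX  M[L3]=80
step 2: P0: load  L6  ⟶  SI  (L6)  txn=BusRd  M[L6]=10
step 3: P0: store L4 := 45  ⟶  MI  (L4)  txn=BusRdX  M[L4]=60
step 4: P1: load  L4  ⟶  SS  (L4)  txn=BusRd+Flush  M[L4]=45
step 5: P0: load  L2  ⟶  SI  (L2)  txn=BusRd  M[L2]=50
step 6: P1: load  L4  ⟶  SS  (L4)  txn=∅  M[L4]=45
step 7: P1: store L4 := 21  ⟶  IM  (L4)  txn=BusRdX  M[L4]=45
step 8: P1: load  L4  ⟶  IM  (L4)  txn=∅  M[L4]=45
step 9: P1: load  L4  ⟶  IM  (L4)  txn=∅  M[L4]=45
step 10: P1: load  L4  ⟶  IM  (L4)  txn=∅  M[L4]=45
step 11: P1: store L5 := 35  ⟶  IM  (L5)  txn=BusRdX  M[L5]=70
step 12: P0: load  L4  ⟶  SS  (L4)  txn=BusRd+Flush  M[L4]=21
step 13: P1: store L4 := 36  ⟶  IM  (L4)  txn=BusRdX  M[L4]=21
step 14: P1: store L4 := 95  ⟶  IM  (L4)  txn=∅  M[L4]=21
step 15: P0: load  L4  ⟶  SS  (L4)  txn=BusRd+Flush  M[L4]=95
step 16: P0: store L5 := 19  ⟶  MI  (L5)  txn=BusRdX+Flush  M[L5]=35
step 17: P0: load  L4  ⟶  SS  (L4)  txn=∅  M[L4]=95
step 18: P0: load  L4  ⟶  SS  (L4)  txn=∅  M[L4]=95
step 19: P0: load  L4  ⟶  SS  (L4)  txn=∅  M[L4]=95
step 20: P1: store L4 := 45  ⟶  IM  (L4)  txn=BusRdX  M[L4]=95

memory[L1] = 80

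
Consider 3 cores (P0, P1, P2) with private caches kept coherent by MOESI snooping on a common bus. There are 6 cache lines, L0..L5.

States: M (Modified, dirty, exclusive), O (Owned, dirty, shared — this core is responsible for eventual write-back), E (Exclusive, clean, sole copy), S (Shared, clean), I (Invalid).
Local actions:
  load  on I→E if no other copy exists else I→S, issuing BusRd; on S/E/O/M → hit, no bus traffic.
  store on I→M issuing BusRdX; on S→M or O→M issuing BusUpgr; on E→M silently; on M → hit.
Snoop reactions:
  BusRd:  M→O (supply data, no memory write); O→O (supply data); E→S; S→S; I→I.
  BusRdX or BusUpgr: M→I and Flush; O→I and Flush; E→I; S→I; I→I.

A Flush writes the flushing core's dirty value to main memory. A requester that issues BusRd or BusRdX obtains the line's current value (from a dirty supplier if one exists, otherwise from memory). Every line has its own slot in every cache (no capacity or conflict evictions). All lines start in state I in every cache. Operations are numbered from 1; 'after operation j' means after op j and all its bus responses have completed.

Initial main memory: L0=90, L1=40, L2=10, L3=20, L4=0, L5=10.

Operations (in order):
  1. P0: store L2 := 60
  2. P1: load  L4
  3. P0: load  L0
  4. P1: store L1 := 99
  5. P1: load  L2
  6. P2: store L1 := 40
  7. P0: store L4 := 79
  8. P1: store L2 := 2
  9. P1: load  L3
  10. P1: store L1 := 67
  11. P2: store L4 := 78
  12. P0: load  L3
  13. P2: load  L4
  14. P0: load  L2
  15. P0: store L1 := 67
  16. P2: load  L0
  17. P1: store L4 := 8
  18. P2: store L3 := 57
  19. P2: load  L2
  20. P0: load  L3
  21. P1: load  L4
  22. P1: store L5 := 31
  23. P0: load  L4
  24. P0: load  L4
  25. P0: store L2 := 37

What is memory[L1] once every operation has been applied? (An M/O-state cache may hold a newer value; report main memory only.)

memory[L1] = 67

[1] P0: store L2 := 60 | P0:M(60), P1:I, P2:I | bus: BusRdX
[2] P1: load  L4 | P0:I, P1:E(0), P2:I | bus: BusRd
[3] P0: load  L0 | P0:E(90), P1:I, P2:I | bus: BusRd
[4] P1: store L1 := 99 | P0:I, P1:M(99), P2:I | bus: BusRdX
[5] P1: load  L2 | P0:O(60), P1:S(60), P2:I | bus: BusRd
[6] P2: store L1 := 40 | P0:I, P1:I, P2:M(40) | bus: BusRdX,Flush
[7] P0: store L4 := 79 | P0:M(79), P1:I, P2:I | bus: BusRdX
[8] P1: store L2 := 2 | P0:I, P1:M(2), P2:I | bus: BusUpgr,Flush
[9] P1: load  L3 | P0:I, P1:E(20), P2:I | bus: BusRd
[10] P1: store L1 := 67 | P0:I, P1:M(67), P2:I | bus: BusRdX,Flush
[11] P2: store L4 := 78 | P0:I, P1:I, P2:M(78) | bus: BusRdX,Flush
[12] P0: load  L3 | P0:S(20), P1:S(20), P2:I | bus: BusRd
[13] P2: load  L4 | P0:I, P1:I, P2:M(78) | bus: none
[14] P0: load  L2 | P0:S(2), P1:O(2), P2:I | bus: BusRd
[15] P0: store L1 := 67 | P0:M(67), P1:I, P2:I | bus: BusRdX,Flush
[16] P2: load  L0 | P0:S(90), P1:I, P2:S(90) | bus: BusRd
[17] P1: store L4 := 8 | P0:I, P1:M(8), P2:I | bus: BusRdX,Flush
[18] P2: store L3 := 57 | P0:I, P1:I, P2:M(57) | bus: BusRdX
[19] P2: load  L2 | P0:S(2), P1:O(2), P2:S(2) | bus: BusRd
[20] P0: load  L3 | P0:S(57), P1:I, P2:O(57) | bus: BusRd
[21] P1: load  L4 | P0:I, P1:M(8), P2:I | bus: none
[22] P1: store L5 := 31 | P0:I, P1:M(31), P2:I | bus: BusRdX
[23] P0: load  L4 | P0:S(8), P1:O(8), P2:I | bus: BusRd
[24] P0: load  L4 | P0:S(8), P1:O(8), P2:I | bus: none
[25] P0: store L2 := 37 | P0:M(37), P1:I, P2:I | bus: BusUpgr,Flush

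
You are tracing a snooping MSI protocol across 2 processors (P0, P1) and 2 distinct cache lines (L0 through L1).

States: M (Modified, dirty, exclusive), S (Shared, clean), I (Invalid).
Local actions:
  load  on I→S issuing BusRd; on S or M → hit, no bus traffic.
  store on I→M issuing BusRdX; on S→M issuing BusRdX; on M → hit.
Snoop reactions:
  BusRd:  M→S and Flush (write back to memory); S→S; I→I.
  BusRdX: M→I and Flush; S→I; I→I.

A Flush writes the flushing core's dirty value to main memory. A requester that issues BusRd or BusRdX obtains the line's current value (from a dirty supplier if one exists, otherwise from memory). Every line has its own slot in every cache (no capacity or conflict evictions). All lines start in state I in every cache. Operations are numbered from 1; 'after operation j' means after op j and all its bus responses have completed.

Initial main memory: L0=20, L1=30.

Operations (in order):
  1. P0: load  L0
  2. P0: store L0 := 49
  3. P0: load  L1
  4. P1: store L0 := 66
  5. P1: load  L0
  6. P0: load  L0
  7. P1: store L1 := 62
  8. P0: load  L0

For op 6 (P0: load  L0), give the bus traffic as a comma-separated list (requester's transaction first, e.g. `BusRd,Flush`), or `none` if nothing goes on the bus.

bus = BusRd,Flush

  op1 P0: load  L0 → S/I on L0; bus BusRd; mem=20
  op2 P0: store L0 := 49 → M/I on L0; bus BusRdX; mem=20
  op3 P0: load  L1 → S/I on L1; bus BusRd; mem=30
  op4 P1: store L0 := 66 → I/M on L0; bus BusRdX Flush; mem=49
  op5 P1: load  L0 → I/M on L0; bus (none); mem=49
  op6 P0: load  L0 → S/S on L0; bus BusRd Flush; mem=66
  op7 P1: store L1 := 62 → I/M on L1; bus BusRdX; mem=30
  op8 P0: load  L0 → S/S on L0; bus (none); mem=66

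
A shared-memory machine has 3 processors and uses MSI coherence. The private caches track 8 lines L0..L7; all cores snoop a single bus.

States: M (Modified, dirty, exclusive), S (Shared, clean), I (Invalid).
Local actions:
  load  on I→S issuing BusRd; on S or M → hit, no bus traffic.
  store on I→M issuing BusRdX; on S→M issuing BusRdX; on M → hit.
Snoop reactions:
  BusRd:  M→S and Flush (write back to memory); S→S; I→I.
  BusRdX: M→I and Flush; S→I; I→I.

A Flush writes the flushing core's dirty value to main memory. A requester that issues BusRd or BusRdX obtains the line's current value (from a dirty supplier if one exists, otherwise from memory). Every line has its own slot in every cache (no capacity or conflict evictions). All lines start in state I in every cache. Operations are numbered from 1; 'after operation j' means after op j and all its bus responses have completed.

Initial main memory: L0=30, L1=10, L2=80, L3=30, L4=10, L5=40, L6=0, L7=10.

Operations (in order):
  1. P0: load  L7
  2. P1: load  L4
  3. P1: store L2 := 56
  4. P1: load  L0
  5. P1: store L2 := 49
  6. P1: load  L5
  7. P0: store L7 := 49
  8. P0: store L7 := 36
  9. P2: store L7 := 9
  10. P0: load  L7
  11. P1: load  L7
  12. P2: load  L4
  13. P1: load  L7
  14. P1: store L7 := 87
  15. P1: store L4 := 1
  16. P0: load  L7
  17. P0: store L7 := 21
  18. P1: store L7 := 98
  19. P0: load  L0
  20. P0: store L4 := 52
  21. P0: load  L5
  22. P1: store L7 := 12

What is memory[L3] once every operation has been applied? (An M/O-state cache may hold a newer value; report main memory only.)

1. P0: load  L7  bus=[BusRd]  L7: P0=S P1=I P2=I  mem[L7]=10
2. P1: load  L4  bus=[BusRd]  L4: P0=I P1=S P2=I  mem[L4]=10
3. P1: store L2 := 56  bus=[BusRdX]  L2: P0=I P1=M P2=I  mem[L2]=80
4. P1: load  L0  bus=[BusRd]  L0: P0=I P1=S P2=I  mem[L0]=30
5. P1: store L2 := 49  bus=[-]  L2: P0=I P1=M P2=I  mem[L2]=80
6. P1: load  L5  bus=[BusRd]  L5: P0=I P1=S P2=I  mem[L5]=40
7. P0: store L7 := 49  bus=[BusRdX]  L7: P0=M P1=I P2=I  mem[L7]=10
8. P0: store L7 := 36  bus=[-]  L7: P0=M P1=I P2=I  mem[L7]=10
9. P2: store L7 := 9  bus=[BusRdX,Flush]  L7: P0=I P1=I P2=M  mem[L7]=36
10. P0: load  L7  bus=[BusRd,Flush]  L7: P0=S P1=I P2=S  mem[L7]=9
11. P1: load  L7  bus=[BusRd]  L7: P0=S P1=S P2=S  mem[L7]=9
12. P2: load  L4  bus=[BusRd]  L4: P0=I P1=S P2=S  mem[L4]=10
13. P1: load  L7  bus=[-]  L7: P0=S P1=S P2=S  mem[L7]=9
14. P1: store L7 := 87  bus=[BusRdX]  L7: P0=I P1=M P2=I  mem[L7]=9
15. P1: store L4 := 1  bus=[BusRdX]  L4: P0=I P1=M P2=I  mem[L4]=10
16. P0: load  L7  bus=[BusRd,Flush]  L7: P0=S P1=S P2=I  mem[L7]=87
17. P0: store L7 := 21  bus=[BusRdX]  L7: P0=M P1=I P2=I  mem[L7]=87
18. P1: store L7 := 98  bus=[BusRdX,Flush]  L7: P0=I P1=M P2=I  mem[L7]=21
19. P0: load  L0  bus=[BusRd]  L0: P0=S P1=S P2=I  mem[L0]=30
20. P0: store L4 := 52  bus=[BusRdX,Flush]  L4: P0=M P1=I P2=I  mem[L4]=1
21. P0: load  L5  bus=[BusRd]  L5: P0=S P1=S P2=I  mem[L5]=40
22. P1: store L7 := 12  bus=[-]  L7: P0=I P1=M P2=I  mem[L7]=21

memory[L3] = 30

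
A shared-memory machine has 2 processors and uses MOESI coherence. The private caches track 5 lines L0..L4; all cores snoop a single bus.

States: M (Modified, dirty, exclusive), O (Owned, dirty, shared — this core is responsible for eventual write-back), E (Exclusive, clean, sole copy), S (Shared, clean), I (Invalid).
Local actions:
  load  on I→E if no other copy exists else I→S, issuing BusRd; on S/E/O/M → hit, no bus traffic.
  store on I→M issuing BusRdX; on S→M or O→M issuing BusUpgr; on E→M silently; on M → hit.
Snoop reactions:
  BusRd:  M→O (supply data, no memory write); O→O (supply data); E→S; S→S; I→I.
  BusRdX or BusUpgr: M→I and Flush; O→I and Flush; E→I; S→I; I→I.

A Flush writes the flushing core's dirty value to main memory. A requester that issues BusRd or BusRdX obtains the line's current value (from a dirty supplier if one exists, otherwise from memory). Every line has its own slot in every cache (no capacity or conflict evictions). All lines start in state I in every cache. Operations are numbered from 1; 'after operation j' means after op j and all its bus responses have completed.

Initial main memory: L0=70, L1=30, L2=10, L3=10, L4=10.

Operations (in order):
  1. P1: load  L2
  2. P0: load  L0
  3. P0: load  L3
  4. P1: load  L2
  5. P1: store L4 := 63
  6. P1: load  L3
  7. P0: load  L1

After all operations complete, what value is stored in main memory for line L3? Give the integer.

memory[L3] = 10

step 1: P1: load  L2  ⟶  IE  (L2)  txn=BusRd  M[L2]=10
step 2: P0: load  L0  ⟶  EI  (L0)  txn=BusRd  M[L0]=70
step 3: P0: load  L3  ⟶  EI  (L3)  txn=BusRd  M[L3]=10
step 4: P1: load  L2  ⟶  IE  (L2)  txn=∅  M[L2]=10
step 5: P1: store L4 := 63  ⟶  IM  (L4)  txn=BusRdX  M[L4]=10
step 6: P1: load  L3  ⟶  SS  (L3)  txn=BusRd  M[L3]=10
step 7: P0: load  L1  ⟶  EI  (L1)  txn=BusRd  M[L1]=30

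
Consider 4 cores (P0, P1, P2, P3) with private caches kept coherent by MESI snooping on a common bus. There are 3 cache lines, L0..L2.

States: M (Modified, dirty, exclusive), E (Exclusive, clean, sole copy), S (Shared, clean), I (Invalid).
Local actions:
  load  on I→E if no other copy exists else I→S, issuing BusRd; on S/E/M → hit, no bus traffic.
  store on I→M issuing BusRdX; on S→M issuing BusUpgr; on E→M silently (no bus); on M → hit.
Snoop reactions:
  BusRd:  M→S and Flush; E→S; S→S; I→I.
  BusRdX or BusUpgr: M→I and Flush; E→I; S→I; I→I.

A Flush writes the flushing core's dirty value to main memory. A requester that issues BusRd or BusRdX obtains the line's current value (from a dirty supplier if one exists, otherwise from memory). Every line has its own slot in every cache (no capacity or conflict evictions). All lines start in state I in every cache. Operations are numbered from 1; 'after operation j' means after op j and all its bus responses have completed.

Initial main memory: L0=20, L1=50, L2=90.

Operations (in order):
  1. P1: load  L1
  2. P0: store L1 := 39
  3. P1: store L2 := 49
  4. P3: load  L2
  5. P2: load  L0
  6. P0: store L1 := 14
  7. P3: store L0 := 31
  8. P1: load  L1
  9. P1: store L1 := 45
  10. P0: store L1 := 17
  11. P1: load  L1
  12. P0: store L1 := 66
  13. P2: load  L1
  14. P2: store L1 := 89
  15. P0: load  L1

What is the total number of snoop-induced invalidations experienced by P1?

invalidations = 3

  op1 P1: load  L1 → I/E/I/I on L1; bus BusRd; mem=50
  op2 P0: store L1 := 39 → M/I/I/I on L1; bus BusRdX; mem=50
  op3 P1: store L2 := 49 → I/M/I/I on L2; bus BusRdX; mem=90
  op4 P3: load  L2 → I/S/I/S on L2; bus BusRd Flush; mem=49
  op5 P2: load  L0 → I/I/E/I on L0; bus BusRd; mem=20
  op6 P0: store L1 := 14 → M/I/I/I on L1; bus (none); mem=50
  op7 P3: store L0 := 31 → I/I/I/M on L0; bus BusRdX; mem=20
  op8 P1: load  L1 → S/S/I/I on L1; bus BusRd Flush; mem=14
  op9 P1: store L1 := 45 → I/M/I/I on L1; bus BusUpgr; mem=14
  op10 P0: store L1 := 17 → M/I/I/I on L1; bus BusRdX Flush; mem=45
  op11 P1: load  L1 → S/S/I/I on L1; bus BusRd Flush; mem=17
  op12 P0: store L1 := 66 → M/I/I/I on L1; bus BusUpgr; mem=17
  op13 P2: load  L1 → S/I/S/I on L1; bus BusRd Flush; mem=66
  op14 P2: store L1 := 89 → I/I/M/I on L1; bus BusUpgr; mem=66
  op15 P0: load  L1 → S/I/S/I on L1; bus BusRd Flush; mem=89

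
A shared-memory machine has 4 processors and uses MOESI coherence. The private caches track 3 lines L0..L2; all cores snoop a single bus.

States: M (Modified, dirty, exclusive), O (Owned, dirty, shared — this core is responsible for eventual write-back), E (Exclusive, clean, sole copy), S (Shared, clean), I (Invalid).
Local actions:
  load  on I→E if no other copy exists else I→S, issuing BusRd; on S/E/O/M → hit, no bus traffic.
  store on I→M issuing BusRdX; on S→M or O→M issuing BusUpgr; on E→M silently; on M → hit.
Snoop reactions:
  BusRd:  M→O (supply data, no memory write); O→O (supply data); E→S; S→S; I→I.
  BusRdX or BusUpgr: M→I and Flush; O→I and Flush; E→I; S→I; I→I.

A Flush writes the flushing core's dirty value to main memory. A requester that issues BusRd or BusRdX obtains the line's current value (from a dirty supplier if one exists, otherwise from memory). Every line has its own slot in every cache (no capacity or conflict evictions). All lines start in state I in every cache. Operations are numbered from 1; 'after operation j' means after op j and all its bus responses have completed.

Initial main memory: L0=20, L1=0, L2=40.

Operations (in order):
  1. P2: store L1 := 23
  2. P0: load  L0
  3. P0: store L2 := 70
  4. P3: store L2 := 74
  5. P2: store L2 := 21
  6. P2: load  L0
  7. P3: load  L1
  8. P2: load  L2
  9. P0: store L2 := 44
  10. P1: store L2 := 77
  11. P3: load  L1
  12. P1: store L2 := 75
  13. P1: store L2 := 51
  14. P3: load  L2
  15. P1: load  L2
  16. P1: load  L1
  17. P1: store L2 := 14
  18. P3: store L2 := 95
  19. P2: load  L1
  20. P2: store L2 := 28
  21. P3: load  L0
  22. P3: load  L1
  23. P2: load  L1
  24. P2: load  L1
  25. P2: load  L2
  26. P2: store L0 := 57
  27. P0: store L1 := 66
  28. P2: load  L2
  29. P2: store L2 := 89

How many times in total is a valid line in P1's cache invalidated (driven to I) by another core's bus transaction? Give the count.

step 1: P2: store L1 := 23  ⟶  IIMI  (L1)  txn=BusRdX  M[L1]=0
step 2: P0: load  L0  ⟶  EIII  (L0)  txn=BusRd  M[L0]=20
step 3: P0: store L2 := 70  ⟶  MIII  (L2)  txn=BusRdX  M[L2]=40
step 4: P3: store L2 := 74  ⟶  IIIM  (L2)  txn=BusRdX+Flush  M[L2]=70
step 5: P2: store L2 := 21  ⟶  IIMI  (L2)  txn=BusRdX+Flush  M[L2]=74
step 6: P2: load  L0  ⟶  SISI  (L0)  txn=BusRd  M[L0]=20
step 7: P3: load  L1  ⟶  IIOS  (L1)  txn=BusRd  M[L1]=0
step 8: P2: load  L2  ⟶  IIMI  (L2)  txn=∅  M[L2]=74
step 9: P0: store L2 := 44  ⟶  MIII  (L2)  txn=BusRdX+Flush  M[L2]=21
step 10: P1: store L2 := 77  ⟶  IMII  (L2)  txn=BusRdX+Flush  M[L2]=44
step 11: P3: load  L1  ⟶  IIOS  (L1)  txn=∅  M[L1]=0
step 12: P1: store L2 := 75  ⟶  IMII  (L2)  txn=∅  M[L2]=44
step 13: P1: store L2 := 51  ⟶  IMII  (L2)  txn=∅  M[L2]=44
step 14: P3: load  L2  ⟶  IOIS  (L2)  txn=BusRd  M[L2]=44
step 15: P1: load  L2  ⟶  IOIS  (L2)  txn=∅  M[L2]=44
step 16: P1: load  L1  ⟶  ISOS  (L1)  txn=BusRd  M[L1]=0
step 17: P1: store L2 := 14  ⟶  IMII  (L2)  txn=BusUpgr  M[L2]=44
step 18: P3: store L2 := 95  ⟶  IIIM  (L2)  txn=BusRdX+Flush  M[L2]=14
step 19: P2: load  L1  ⟶  ISOS  (L1)  txn=∅  M[L1]=0
step 20: P2: store L2 := 28  ⟶  IIMI  (L2)  txn=BusRdX+Flush  M[L2]=95
step 21: P3: load  L0  ⟶  SISS  (L0)  txn=BusRd  M[L0]=20
step 22: P3: load  L1  ⟶  ISOS  (L1)  txn=∅  M[L1]=0
step 23: P2: load  L1  ⟶  ISOS  (L1)  txn=∅  M[L1]=0
step 24: P2: load  L1  ⟶  ISOS  (L1)  txn=∅  M[L1]=0
step 25: P2: load  L2  ⟶  IIMI  (L2)  txn=∅  M[L2]=95
step 26: P2: store L0 := 57  ⟶  IIMI  (L0)  txn=BusUpgr  M[L0]=20
step 27: P0: store L1 := 66  ⟶  MIII  (L1)  txn=BusRdX+Flush  M[L1]=23
step 28: P2: load  L2  ⟶  IIMI  (L2)  txn=∅  M[L2]=95
step 29: P2: store L2 := 89  ⟶  IIMI  (L2)  txn=∅  M[L2]=95

invalidations = 2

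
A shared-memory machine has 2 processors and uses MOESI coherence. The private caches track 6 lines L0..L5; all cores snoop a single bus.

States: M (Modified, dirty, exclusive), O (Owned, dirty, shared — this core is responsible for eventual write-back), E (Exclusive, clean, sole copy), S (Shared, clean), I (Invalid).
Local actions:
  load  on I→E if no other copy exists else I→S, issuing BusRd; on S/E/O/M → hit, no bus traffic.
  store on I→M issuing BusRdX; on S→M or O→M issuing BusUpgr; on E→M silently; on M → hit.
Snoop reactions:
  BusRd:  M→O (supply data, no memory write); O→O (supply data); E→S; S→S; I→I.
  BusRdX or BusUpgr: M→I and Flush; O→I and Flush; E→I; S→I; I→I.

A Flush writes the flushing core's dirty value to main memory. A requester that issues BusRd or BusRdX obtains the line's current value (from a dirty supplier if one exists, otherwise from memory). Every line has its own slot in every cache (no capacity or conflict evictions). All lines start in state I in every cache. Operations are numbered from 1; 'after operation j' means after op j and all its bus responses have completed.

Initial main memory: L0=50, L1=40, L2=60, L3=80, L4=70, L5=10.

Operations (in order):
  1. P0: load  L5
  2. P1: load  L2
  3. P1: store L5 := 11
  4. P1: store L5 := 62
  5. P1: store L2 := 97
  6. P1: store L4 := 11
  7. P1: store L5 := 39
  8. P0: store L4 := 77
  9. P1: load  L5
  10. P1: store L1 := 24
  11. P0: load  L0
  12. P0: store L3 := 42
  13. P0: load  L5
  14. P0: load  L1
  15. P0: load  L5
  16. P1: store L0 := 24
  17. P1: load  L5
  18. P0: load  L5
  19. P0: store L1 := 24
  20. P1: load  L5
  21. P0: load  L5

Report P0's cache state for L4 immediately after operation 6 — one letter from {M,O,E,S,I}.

step 1: P0: load  L5  ⟶  EI  (L5)  txn=BusRd  M[L5]=10
step 2: P1: load  L2  ⟶  IE  (L2)  txn=BusRd  M[L2]=60
step 3: P1: store L5 := 11  ⟶  IM  (L5)  txn=BusRdX  M[L5]=10
step 4: P1: store L5 := 62  ⟶  IM  (L5)  txn=∅  M[L5]=10
step 5: P1: store L2 := 97  ⟶  IM  (L2)  txn=∅  M[L2]=60
step 6: P1: store L4 := 11  ⟶  IM  (L4)  txn=BusRdX  M[L4]=70
step 7: P1: store L5 := 39  ⟶  IM  (L5)  txn=∅  M[L5]=10
step 8: P0: store L4 := 77  ⟶  MI  (L4)  txn=BusRdX+Flush  M[L4]=11
step 9: P1: load  L5  ⟶  IM  (L5)  txn=∅  M[L5]=10
step 10: P1: store L1 := 24  ⟶  IM  (L1)  txn=BusRdX  M[L1]=40
step 11: P0: load  L0  ⟶  EI  (L0)  txn=BusRd  M[L0]=50
step 12: P0: store L3 := 42  ⟶  MI  (L3)  txn=BusRdX  M[L3]=80
step 13: P0: load  L5  ⟶  SO  (L5)  txn=BusRd  M[L5]=10
step 14: P0: load  L1  ⟶  SO  (L1)  txn=BusRd  M[L1]=40
step 15: P0: load  L5  ⟶  SO  (L5)  txn=∅  M[L5]=10
step 16: P1: store L0 := 24  ⟶  IM  (L0)  txn=BusRdX  M[L0]=50
step 17: P1: load  L5  ⟶  SO  (L5)  txn=∅  M[L5]=10
step 18: P0: load  L5  ⟶  SO  (L5)  txn=∅  M[L5]=10
step 19: P0: store L1 := 24  ⟶  MI  (L1)  txn=BusUpgr+Flush  M[L1]=24
step 20: P1: load  L5  ⟶  SO  (L5)  txn=∅  M[L5]=10
step 21: P0: load  L5  ⟶  SO  (L5)  txn=∅  M[L5]=10

state = I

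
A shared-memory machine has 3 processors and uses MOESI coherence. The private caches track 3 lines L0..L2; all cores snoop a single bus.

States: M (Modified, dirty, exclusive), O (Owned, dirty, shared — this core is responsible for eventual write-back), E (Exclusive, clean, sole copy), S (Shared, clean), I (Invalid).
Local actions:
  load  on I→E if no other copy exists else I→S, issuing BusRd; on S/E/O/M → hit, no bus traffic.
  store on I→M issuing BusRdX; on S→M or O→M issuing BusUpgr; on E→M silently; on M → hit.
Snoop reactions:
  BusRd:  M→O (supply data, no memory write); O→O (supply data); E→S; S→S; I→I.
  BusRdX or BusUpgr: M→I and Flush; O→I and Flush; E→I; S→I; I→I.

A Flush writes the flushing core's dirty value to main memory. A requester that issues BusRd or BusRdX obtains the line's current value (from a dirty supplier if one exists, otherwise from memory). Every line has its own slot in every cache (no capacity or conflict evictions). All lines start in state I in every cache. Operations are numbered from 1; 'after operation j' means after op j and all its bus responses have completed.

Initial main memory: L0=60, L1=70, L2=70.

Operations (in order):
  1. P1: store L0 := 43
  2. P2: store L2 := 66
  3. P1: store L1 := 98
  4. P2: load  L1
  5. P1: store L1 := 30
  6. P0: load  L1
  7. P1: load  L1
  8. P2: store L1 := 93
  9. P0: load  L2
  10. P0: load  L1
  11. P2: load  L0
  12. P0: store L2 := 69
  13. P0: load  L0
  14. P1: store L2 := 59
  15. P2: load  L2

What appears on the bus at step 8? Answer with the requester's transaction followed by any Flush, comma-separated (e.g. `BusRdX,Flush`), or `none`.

bus = BusRdX,Flush

1. P1: store L0 := 43  bus=[BusRdX]  L0: P0=I P1=M P2=I  mem[L0]=60
2. P2: store L2 := 66  bus=[BusRdX]  L2: P0=I P1=I P2=M  mem[L2]=70
3. P1: store L1 := 98  bus=[BusRdX]  L1: P0=I P1=M P2=I  mem[L1]=70
4. P2: load  L1  bus=[BusRd]  L1: P0=I P1=O P2=S  mem[L1]=70
5. P1: store L1 := 30  bus=[BusUpgr]  L1: P0=I P1=M P2=I  mem[L1]=70
6. P0: load  L1  bus=[BusRd]  L1: P0=S P1=O P2=I  mem[L1]=70
7. P1: load  L1  bus=[-]  L1: P0=S P1=O P2=I  mem[L1]=70
8. P2: store L1 := 93  bus=[BusRdX,Flush]  L1: P0=I P1=I P2=M  mem[L1]=30
9. P0: load  L2  bus=[BusRd]  L2: P0=S P1=I P2=O  mem[L2]=70
10. P0: load  L1  bus=[BusRd]  L1: P0=S P1=I P2=O  mem[L1]=30
11. P2: load  L0  bus=[BusRd]  L0: P0=I P1=O P2=S  mem[L0]=60
12. P0: store L2 := 69  bus=[BusUpgr,Flush]  L2: P0=M P1=I P2=I  mem[L2]=66
13. P0: load  L0  bus=[BusRd]  L0: P0=S P1=O P2=S  mem[L0]=60
14. P1: store L2 := 59  bus=[BusRdX,Flush]  L2: P0=I P1=M P2=I  mem[L2]=69
15. P2: load  L2  bus=[BusRd]  L2: P0=I P1=O P2=S  mem[L2]=69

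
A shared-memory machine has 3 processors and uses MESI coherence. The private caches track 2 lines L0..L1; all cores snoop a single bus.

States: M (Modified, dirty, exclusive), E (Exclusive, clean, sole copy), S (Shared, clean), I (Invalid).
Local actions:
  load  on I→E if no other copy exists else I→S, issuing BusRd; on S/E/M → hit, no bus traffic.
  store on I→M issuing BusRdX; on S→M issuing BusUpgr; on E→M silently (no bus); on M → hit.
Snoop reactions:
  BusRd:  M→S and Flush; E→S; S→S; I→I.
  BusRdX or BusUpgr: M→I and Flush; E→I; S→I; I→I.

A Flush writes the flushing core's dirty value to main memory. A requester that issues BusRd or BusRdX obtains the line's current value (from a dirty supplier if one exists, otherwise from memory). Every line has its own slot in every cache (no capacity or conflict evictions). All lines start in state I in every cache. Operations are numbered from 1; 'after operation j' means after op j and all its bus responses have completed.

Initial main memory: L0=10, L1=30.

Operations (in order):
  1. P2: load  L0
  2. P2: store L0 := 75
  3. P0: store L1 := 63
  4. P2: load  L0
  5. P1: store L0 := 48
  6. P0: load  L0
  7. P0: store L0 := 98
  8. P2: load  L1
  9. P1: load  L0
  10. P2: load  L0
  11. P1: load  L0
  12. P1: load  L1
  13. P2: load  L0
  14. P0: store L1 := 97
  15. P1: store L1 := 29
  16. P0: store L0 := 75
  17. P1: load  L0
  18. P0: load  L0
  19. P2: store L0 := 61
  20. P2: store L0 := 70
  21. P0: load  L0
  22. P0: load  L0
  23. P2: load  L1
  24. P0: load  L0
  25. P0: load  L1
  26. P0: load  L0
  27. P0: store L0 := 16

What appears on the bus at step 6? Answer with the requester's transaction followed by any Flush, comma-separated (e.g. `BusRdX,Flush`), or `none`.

  op1 P2: load  L0 → I/I/E on L0; bus BusRd; mem=10
  op2 P2: store L0 := 75 → I/I/M on L0; bus (none); mem=10
  op3 P0: store L1 := 63 → M/I/I on L1; bus BusRdX; mem=30
  op4 P2: load  L0 → I/I/M on L0; bus (none); mem=10
  op5 P1: store L0 := 48 → I/M/I on L0; bus BusRdX Flush; mem=75
  op6 P0: load  L0 → S/S/I on L0; bus BusRd Flush; mem=48
  op7 P0: store L0 := 98 → M/I/I on L0; bus BusUpgr; mem=48
  op8 P2: load  L1 → S/I/S on L1; bus BusRd Flush; mem=63
  op9 P1: load  L0 → S/S/I on L0; bus BusRd Flush; mem=98
  op10 P2: load  L0 → S/S/S on L0; bus BusRd; mem=98
  op11 P1: load  L0 → S/S/S on L0; bus (none); mem=98
  op12 P1: load  L1 → S/S/S on L1; bus BusRd; mem=63
  op13 P2: load  L0 → S/S/S on L0; bus (none); mem=98
  op14 P0: store L1 := 97 → M/I/I on L1; bus BusUpgr; mem=63
  op15 P1: store L1 := 29 → I/M/I on L1; bus BusRdX Flush; mem=97
  op16 P0: store L0 := 75 → M/I/I on L0; bus BusUpgr; mem=98
  op17 P1: load  L0 → S/S/I on L0; bus BusRd Flush; mem=75
  op18 P0: load  L0 → S/S/I on L0; bus (none); mem=75
  op19 P2: store L0 := 61 → I/I/M on L0; bus BusRdX; mem=75
  op20 P2: store L0 := 70 → I/I/M on L0; bus (none); mem=75
  op21 P0: load  L0 → S/I/S on L0; bus BusRd Flush; mem=70
  op22 P0: load  L0 → S/I/S on L0; bus (none); mem=70
  op23 P2: load  L1 → I/S/S on L1; bus BusRd Flush; mem=29
  op24 P0: load  L0 → S/I/S on L0; bus (none); mem=70
  op25 P0: load  L1 → S/S/S on L1; bus BusRd; mem=29
  op26 P0: load  L0 → S/I/S on L0; bus (none); mem=70
  op27 P0: store L0 := 16 → M/I/I on L0; bus BusUpgr; mem=70

bus = BusRd,Flush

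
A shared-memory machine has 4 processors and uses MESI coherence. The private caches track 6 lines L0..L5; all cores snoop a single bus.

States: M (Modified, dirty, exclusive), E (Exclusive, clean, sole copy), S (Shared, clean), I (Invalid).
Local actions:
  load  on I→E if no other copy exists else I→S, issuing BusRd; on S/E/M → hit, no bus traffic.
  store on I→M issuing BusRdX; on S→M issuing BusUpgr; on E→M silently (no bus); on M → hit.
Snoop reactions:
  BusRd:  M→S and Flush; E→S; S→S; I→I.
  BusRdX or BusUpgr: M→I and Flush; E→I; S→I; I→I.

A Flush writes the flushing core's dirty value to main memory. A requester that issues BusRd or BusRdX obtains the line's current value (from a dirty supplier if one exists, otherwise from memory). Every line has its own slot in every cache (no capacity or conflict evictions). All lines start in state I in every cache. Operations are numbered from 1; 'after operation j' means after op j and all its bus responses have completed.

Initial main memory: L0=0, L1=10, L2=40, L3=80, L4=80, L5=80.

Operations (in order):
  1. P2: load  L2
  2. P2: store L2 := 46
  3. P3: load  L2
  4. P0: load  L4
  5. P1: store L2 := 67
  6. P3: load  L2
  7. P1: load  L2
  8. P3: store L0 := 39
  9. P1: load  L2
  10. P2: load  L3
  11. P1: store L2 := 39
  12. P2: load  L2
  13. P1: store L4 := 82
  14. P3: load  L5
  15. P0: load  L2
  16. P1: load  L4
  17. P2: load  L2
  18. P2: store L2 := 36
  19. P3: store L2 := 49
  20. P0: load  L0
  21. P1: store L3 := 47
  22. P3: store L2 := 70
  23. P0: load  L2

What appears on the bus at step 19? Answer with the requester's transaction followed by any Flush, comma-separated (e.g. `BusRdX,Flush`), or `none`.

bus = BusRdX,Flush

1. P2: load  L2  bus=[BusRd]  L2: P0=I P1=I P2=E P3=I  mem[L2]=40
2. P2: store L2 := 46  bus=[-]  L2: P0=I P1=I P2=M P3=I  mem[L2]=40
3. P3: load  L2  bus=[BusRd,Flush]  L2: P0=I P1=I P2=S P3=S  mem[L2]=46
4. P0: load  L4  bus=[BusRd]  L4: P0=E P1=I P2=I P3=I  mem[L4]=80
5. P1: store L2 := 67  bus=[BusRdX]  L2: P0=I P1=M P2=I P3=I  mem[L2]=46
6. P3: load  L2  bus=[BusRd,Flush]  L2: P0=I P1=S P2=I P3=S  mem[L2]=67
7. P1: load  L2  bus=[-]  L2: P0=I P1=S P2=I P3=S  mem[L2]=67
8. P3: store L0 := 39  bus=[BusRdX]  L0: P0=I P1=I P2=I P3=M  mem[L0]=0
9. P1: load  L2  bus=[-]  L2: P0=I P1=S P2=I P3=S  mem[L2]=67
10. P2: load  L3  bus=[BusRd]  L3: P0=I P1=I P2=E P3=I  mem[L3]=80
11. P1: store L2 := 39  bus=[BusUpgr]  L2: P0=I P1=M P2=I P3=I  mem[L2]=67
12. P2: load  L2  bus=[BusRd,Flush]  L2: P0=I P1=S P2=S P3=I  mem[L2]=39
13. P1: store L4 := 82  bus=[BusRdX]  L4: P0=I P1=M P2=I P3=I  mem[L4]=80
14. P3: load  L5  bus=[BusRd]  L5: P0=I P1=I P2=I P3=E  mem[L5]=80
15. P0: load  L2  bus=[BusRd]  L2: P0=S P1=S P2=S P3=I  mem[L2]=39
16. P1: load  L4  bus=[-]  L4: P0=I P1=M P2=I P3=I  mem[L4]=80
17. P2: load  L2  bus=[-]  L2: P0=S P1=S P2=S P3=I  mem[L2]=39
18. P2: store L2 := 36  bus=[BusUpgr]  L2: P0=I P1=I P2=M P3=I  mem[L2]=39
19. P3: store L2 := 49  bus=[BusRdX,Flush]  L2: P0=I P1=I P2=I P3=M  mem[L2]=36
20. P0: load  L0  bus=[BusRd,Flush]  L0: P0=S P1=I P2=I P3=S  mem[L0]=39
21. P1: store L3 := 47  bus=[BusRdX]  L3: P0=I P1=M P2=I P3=I  mem[L3]=80
22. P3: store L2 := 70  bus=[-]  L2: P0=I P1=I P2=I P3=M  mem[L2]=36
23. P0: load  L2  bus=[BusRd,Flush]  L2: P0=S P1=I P2=I P3=S  mem[L2]=70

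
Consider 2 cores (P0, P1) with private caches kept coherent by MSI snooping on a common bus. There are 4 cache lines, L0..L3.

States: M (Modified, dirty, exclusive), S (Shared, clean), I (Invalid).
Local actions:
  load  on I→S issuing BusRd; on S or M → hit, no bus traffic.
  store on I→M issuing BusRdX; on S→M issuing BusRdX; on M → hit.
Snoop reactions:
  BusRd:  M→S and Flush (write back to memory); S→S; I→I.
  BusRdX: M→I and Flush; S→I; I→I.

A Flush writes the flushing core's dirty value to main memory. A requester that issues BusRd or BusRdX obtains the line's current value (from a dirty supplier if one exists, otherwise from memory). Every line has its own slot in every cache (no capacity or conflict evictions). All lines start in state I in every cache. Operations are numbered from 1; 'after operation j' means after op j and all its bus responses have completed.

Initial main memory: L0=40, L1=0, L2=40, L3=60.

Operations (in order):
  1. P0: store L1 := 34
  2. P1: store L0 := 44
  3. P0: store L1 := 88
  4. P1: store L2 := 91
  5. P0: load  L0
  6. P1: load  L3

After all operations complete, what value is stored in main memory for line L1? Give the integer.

memory[L1] = 0

step 1: P0: store L1 := 34  ⟶  MI  (L1)  txn=BusRdX  M[L1]=0
step 2: P1: store L0 := 44  ⟶  IM  (L0)  txn=BusRdX  M[L0]=40
step 3: P0: store L1 := 88  ⟶  MI  (L1)  txn=∅  M[L1]=0
step 4: P1: store L2 := 91  ⟶  IM  (L2)  txn=BusRdX  M[L2]=40
step 5: P0: load  L0  ⟶  SS  (L0)  txn=BusRd+Flush  M[L0]=44
step 6: P1: load  L3  ⟶  IS  (L3)  txn=BusRd  M[L3]=60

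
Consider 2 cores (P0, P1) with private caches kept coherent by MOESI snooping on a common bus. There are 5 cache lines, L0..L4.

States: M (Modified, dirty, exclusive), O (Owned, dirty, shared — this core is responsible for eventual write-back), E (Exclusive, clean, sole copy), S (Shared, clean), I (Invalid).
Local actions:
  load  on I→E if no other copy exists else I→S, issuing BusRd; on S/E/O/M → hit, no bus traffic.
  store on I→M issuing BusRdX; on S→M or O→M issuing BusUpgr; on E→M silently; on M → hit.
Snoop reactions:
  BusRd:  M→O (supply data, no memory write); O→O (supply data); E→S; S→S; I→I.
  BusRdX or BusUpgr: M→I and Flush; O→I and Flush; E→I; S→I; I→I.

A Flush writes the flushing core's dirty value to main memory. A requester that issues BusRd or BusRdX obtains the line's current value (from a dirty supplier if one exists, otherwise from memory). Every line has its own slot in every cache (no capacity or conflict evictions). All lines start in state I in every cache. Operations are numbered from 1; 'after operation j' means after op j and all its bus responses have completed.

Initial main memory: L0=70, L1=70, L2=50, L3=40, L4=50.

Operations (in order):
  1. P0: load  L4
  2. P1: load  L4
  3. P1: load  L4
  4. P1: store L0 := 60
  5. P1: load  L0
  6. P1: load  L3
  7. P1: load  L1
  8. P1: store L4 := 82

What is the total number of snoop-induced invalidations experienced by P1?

invalidations = 0

1. P0: load  L4  bus=[BusRd]  L4: P0=E P1=I  mem[L4]=50
2. P1: load  L4  bus=[BusRd]  L4: P0=S P1=S  mem[L4]=50
3. P1: load  L4  bus=[-]  L4: P0=S P1=S  mem[L4]=50
4. P1: store L0 := 60  bus=[BusRdX]  L0: P0=I P1=M  mem[L0]=70
5. P1: load  L0  bus=[-]  L0: P0=I P1=M  mem[L0]=70
6. P1: load  L3  bus=[BusRd]  L3: P0=I P1=E  mem[L3]=40
7. P1: load  L1  bus=[BusRd]  L1: P0=I P1=E  mem[L1]=70
8. P1: store L4 := 82  bus=[BusUpgr]  L4: P0=I P1=M  mem[L4]=50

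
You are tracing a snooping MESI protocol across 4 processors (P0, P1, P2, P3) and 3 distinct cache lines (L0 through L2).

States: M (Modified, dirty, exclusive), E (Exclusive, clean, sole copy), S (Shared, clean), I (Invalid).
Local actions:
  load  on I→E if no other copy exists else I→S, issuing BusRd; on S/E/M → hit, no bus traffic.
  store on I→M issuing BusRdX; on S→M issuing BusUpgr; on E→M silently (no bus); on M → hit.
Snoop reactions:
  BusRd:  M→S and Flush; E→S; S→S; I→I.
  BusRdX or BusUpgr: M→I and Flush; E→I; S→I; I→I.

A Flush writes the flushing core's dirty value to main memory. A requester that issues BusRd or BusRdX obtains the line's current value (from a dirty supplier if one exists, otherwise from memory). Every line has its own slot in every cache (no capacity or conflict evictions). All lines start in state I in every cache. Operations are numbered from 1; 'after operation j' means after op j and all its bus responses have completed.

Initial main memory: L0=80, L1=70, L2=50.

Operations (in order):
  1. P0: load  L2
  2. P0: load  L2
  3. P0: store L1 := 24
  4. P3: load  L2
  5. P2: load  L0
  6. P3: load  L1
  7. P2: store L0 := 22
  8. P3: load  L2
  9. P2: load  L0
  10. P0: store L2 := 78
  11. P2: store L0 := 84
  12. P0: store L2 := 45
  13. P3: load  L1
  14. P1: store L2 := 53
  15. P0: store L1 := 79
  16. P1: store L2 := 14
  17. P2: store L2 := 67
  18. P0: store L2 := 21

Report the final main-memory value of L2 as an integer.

memory[L2] = 67

step 1: P0: load  L2  ⟶  EIII  (L2)  txn=BusRd  M[L2]=50
step 2: P0: load  L2  ⟶  EIII  (L2)  txn=∅  M[L2]=50
step 3: P0: store L1 := 24  ⟶  MIII  (L1)  txn=BusRdX  M[L1]=70
step 4: P3: load  L2  ⟶  SIIS  (L2)  txn=BusRd  M[L2]=50
step 5: P2: load  L0  ⟶  IIEI  (L0)  txn=BusRd  M[L0]=80
step 6: P3: load  L1  ⟶  SIIS  (L1)  txn=BusRd+Flush  M[L1]=24
step 7: P2: store L0 := 22  ⟶  IIMI  (L0)  txn=∅  M[L0]=80
step 8: P3: load  L2  ⟶  SIIS  (L2)  txn=∅  M[L2]=50
step 9: P2: load  L0  ⟶  IIMI  (L0)  txn=∅  M[L0]=80
step 10: P0: store L2 := 78  ⟶  MIII  (L2)  txn=BusUpgr  M[L2]=50
step 11: P2: store L0 := 84  ⟶  IIMI  (L0)  txn=∅  M[L0]=80
step 12: P0: store L2 := 45  ⟶  MIII  (L2)  txn=∅  M[L2]=50
step 13: P3: load  L1  ⟶  SIIS  (L1)  txn=∅  M[L1]=24
step 14: P1: store L2 := 53  ⟶  IMII  (L2)  txn=BusRdX+Flush  M[L2]=45
step 15: P0: store L1 := 79  ⟶  MIII  (L1)  txn=BusUpgr  M[L1]=24
step 16: P1: store L2 := 14  ⟶  IMII  (L2)  txn=∅  M[L2]=45
step 17: P2: store L2 := 67  ⟶  IIMI  (L2)  txn=BusRdX+Flush  M[L2]=14
step 18: P0: store L2 := 21  ⟶  MIII  (L2)  txn=BusRdX+Flush  M[L2]=67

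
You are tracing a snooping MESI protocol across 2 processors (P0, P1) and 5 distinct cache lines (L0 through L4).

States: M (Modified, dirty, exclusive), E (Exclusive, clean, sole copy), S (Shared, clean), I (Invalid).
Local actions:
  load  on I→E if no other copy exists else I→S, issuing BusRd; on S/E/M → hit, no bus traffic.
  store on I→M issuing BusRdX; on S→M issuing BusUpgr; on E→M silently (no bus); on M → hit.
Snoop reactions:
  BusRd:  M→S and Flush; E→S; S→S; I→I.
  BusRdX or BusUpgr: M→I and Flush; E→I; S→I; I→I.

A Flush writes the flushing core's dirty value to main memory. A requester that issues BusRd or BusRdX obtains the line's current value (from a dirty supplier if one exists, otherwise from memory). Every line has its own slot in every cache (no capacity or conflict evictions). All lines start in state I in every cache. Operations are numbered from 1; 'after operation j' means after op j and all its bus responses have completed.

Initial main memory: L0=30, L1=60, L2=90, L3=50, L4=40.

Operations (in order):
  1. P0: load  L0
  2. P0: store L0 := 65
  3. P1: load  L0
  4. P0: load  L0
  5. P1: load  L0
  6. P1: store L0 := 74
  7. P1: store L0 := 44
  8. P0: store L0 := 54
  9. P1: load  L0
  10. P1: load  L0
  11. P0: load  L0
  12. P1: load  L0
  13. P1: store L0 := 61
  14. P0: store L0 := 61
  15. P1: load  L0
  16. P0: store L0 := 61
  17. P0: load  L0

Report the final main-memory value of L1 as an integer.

memory[L1] = 60

[1] P0: load  L0 | P0:E(30), P1:I | bus: BusRd
[2] P0: store L0 := 65 | P0:M(65), P1:I | bus: none
[3] P1: load  L0 | P0:S(65), P1:S(65) | bus: BusRd,Flush
[4] P0: load  L0 | P0:S(65), P1:S(65) | bus: none
[5] P1: load  L0 | P0:S(65), P1:S(65) | bus: none
[6] P1: store L0 := 74 | P0:I, P1:M(74) | bus: BusUpgr
[7] P1: store L0 := 44 | P0:I, P1:M(44) | bus: none
[8] P0: store L0 := 54 | P0:M(54), P1:I | bus: BusRdX,Flush
[9] P1: load  L0 | P0:S(54), P1:S(54) | bus: BusRd,Flush
[10] P1: load  L0 | P0:S(54), P1:S(54) | bus: none
[11] P0: load  L0 | P0:S(54), P1:S(54) | bus: none
[12] P1: load  L0 | P0:S(54), P1:S(54) | bus: none
[13] P1: store L0 := 61 | P0:I, P1:M(61) | bus: BusUpgr
[14] P0: store L0 := 61 | P0:M(61), P1:I | bus: BusRdX,Flush
[15] P1: load  L0 | P0:S(61), P1:S(61) | bus: BusRd,Flush
[16] P0: store L0 := 61 | P0:M(61), P1:I | bus: BusUpgr
[17] P0: load  L0 | P0:M(61), P1:I | bus: none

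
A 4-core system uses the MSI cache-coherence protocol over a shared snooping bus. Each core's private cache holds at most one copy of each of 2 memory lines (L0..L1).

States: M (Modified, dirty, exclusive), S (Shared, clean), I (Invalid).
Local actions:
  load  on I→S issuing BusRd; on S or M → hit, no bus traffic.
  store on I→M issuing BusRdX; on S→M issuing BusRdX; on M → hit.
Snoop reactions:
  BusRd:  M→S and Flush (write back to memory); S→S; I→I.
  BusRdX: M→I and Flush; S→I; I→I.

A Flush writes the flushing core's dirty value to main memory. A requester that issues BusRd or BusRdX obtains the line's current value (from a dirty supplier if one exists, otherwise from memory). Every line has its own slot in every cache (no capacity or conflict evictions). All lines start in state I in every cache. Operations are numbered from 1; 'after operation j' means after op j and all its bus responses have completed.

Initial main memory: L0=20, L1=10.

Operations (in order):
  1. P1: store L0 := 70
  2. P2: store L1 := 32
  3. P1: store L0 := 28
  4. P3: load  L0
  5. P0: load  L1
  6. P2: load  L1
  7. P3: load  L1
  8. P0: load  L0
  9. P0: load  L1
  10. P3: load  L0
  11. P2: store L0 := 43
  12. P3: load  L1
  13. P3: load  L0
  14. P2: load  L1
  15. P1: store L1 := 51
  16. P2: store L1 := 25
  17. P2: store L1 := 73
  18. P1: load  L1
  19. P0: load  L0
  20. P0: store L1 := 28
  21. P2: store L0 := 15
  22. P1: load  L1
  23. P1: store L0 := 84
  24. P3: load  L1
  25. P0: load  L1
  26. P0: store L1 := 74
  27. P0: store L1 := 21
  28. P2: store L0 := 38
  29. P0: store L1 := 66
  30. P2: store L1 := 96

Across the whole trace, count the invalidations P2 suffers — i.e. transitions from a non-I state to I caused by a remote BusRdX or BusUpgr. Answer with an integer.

invalidations = 3

[1] P1: store L0 := 70 | P0:I, P1:M(70), P2:I, P3:I | bus: BusRdX
[2] P2: store L1 := 32 | P0:I, P1:I, P2:M(32), P3:I | bus: BusRdX
[3] P1: store L0 := 28 | P0:I, P1:M(28), P2:I, P3:I | bus: none
[4] P3: load  L0 | P0:I, P1:S(28), P2:I, P3:S(28) | bus: BusRd,Flush
[5] P0: load  L1 | P0:S(32), P1:I, P2:S(32), P3:I | bus: BusRd,Flush
[6] P2: load  L1 | P0:S(32), P1:I, P2:S(32), P3:I | bus: none
[7] P3: load  L1 | P0:S(32), P1:I, P2:S(32), P3:S(32) | bus: BusRd
[8] P0: load  L0 | P0:S(28), P1:S(28), P2:I, P3:S(28) | bus: BusRd
[9] P0: load  L1 | P0:S(32), P1:I, P2:S(32), P3:S(32) | bus: none
[10] P3: load  L0 | P0:S(28), P1:S(28), P2:I, P3:S(28) | bus: none
[11] P2: store L0 := 43 | P0:I, P1:I, P2:M(43), P3:I | bus: BusRdX
[12] P3: load  L1 | P0:S(32), P1:I, P2:S(32), P3:S(32) | bus: none
[13] P3: load  L0 | P0:I, P1:I, P2:S(43), P3:S(43) | bus: BusRd,Flush
[14] P2: load  L1 | P0:S(32), P1:I, P2:S(32), P3:S(32) | bus: none
[15] P1: store L1 := 51 | P0:I, P1:M(51), P2:I, P3:I | bus: BusRdX
[16] P2: store L1 := 25 | P0:I, P1:I, P2:M(25), P3:I | bus: BusRdX,Flush
[17] P2: store L1 := 73 | P0:I, P1:I, P2:M(73), P3:I | bus: none
[18] P1: load  L1 | P0:I, P1:S(73), P2:S(73), P3:I | bus: BusRd,Flush
[19] P0: load  L0 | P0:S(43), P1:I, P2:S(43), P3:S(43) | bus: BusRd
[20] P0: store L1 := 28 | P0:M(28), P1:I, P2:I, P3:I | bus: BusRdX
[21] P2: store L0 := 15 | P0:I, P1:I, P2:M(15), P3:I | bus: BusRdX
[22] P1: load  L1 | P0:S(28), P1:S(28), P2:I, P3:I | bus: BusRd,Flush
[23] P1: store L0 := 84 | P0:I, P1:M(84), P2:I, P3:I | bus: BusRdX,Flush
[24] P3: load  L1 | P0:S(28), P1:S(28), P2:I, P3:S(28) | bus: BusRd
[25] P0: load  L1 | P0:S(28), P1:S(28), P2:I, P3:S(28) | bus: none
[26] P0: store L1 := 74 | P0:M(74), P1:I, P2:I, P3:I | bus: BusRdX
[27] P0: store L1 := 21 | P0:M(21), P1:I, P2:I, P3:I | bus: none
[28] P2: store L0 := 38 | P0:I, P1:I, P2:M(38), P3:I | bus: BusRdX,Flush
[29] P0: store L1 := 66 | P0:M(66), P1:I, P2:I, P3:I | bus: none
[30] P2: store L1 := 96 | P0:I, P1:I, P2:M(96), P3:I | bus: BusRdX,Flush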